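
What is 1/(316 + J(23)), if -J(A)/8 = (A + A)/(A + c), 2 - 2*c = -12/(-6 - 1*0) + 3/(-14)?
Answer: 647/194148 ≈ 0.0033325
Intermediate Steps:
c = 3/28 (c = 1 - (-12/(-6 - 1*0) + 3/(-14))/2 = 1 - (-12/(-6 + 0) + 3*(-1/14))/2 = 1 - (-12/(-6) - 3/14)/2 = 1 - (-12*(-1/6) - 3/14)/2 = 1 - (2 - 3/14)/2 = 1 - 1/2*25/14 = 1 - 25/28 = 3/28 ≈ 0.10714)
J(A) = -16*A/(3/28 + A) (J(A) = -8*(A + A)/(A + 3/28) = -8*2*A/(3/28 + A) = -16*A/(3/28 + A))
1/(316 + J(23)) = 1/(316 - 448*23/(3 + 28*23)) = 1/(316 - 448*23/(3 + 644)) = 1/(316 - 448*23/647) = 1/(316 - 448*23*1/647) = 1/(316 - 10304/647) = 1/(194148/647) = 647/194148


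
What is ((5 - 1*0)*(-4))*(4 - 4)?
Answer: 0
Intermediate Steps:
((5 - 1*0)*(-4))*(4 - 4) = ((5 + 0)*(-4))*0 = (5*(-4))*0 = -20*0 = 0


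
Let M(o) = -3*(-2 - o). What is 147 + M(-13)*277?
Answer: -8994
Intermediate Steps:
M(o) = 6 + 3*o
147 + M(-13)*277 = 147 + (6 + 3*(-13))*277 = 147 + (6 - 39)*277 = 147 - 33*277 = 147 - 9141 = -8994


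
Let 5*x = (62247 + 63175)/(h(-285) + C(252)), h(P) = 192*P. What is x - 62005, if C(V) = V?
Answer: -8443283561/136170 ≈ -62005.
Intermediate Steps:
x = -62711/136170 (x = ((62247 + 63175)/(192*(-285) + 252))/5 = (125422/(-54720 + 252))/5 = (125422/(-54468))/5 = (125422*(-1/54468))/5 = (1/5)*(-62711/27234) = -62711/136170 ≈ -0.46053)
x - 62005 = -62711/136170 - 62005 = -8443283561/136170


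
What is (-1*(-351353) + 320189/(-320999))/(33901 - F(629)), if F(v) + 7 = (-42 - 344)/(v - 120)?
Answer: 28703436751061/2770150429221 ≈ 10.362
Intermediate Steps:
F(v) = -7 - 386/(-120 + v) (F(v) = -7 + (-42 - 344)/(v - 120) = -7 - 386/(-120 + v))
(-1*(-351353) + 320189/(-320999))/(33901 - F(629)) = (-1*(-351353) + 320189/(-320999))/(33901 - (454 - 7*629)/(-120 + 629)) = (351353 + 320189*(-1/320999))/(33901 - (454 - 4403)/509) = (351353 - 320189/320999)/(33901 - (-3949)/509) = 112783641458/(320999*(33901 - 1*(-3949/509))) = 112783641458/(320999*(33901 + 3949/509)) = 112783641458/(320999*(17259558/509)) = (112783641458/320999)*(509/17259558) = 28703436751061/2770150429221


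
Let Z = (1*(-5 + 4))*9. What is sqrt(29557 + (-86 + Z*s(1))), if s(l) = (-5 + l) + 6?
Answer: sqrt(29453) ≈ 171.62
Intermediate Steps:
s(l) = 1 + l
Z = -9 (Z = (1*(-1))*9 = -1*9 = -9)
sqrt(29557 + (-86 + Z*s(1))) = sqrt(29557 + (-86 - 9*(1 + 1))) = sqrt(29557 + (-86 - 9*2)) = sqrt(29557 + (-86 - 18)) = sqrt(29557 - 104) = sqrt(29453)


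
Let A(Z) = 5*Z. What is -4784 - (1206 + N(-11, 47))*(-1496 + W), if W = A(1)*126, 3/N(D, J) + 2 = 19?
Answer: 17676002/17 ≈ 1.0398e+6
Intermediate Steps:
N(D, J) = 3/17 (N(D, J) = 3/(-2 + 19) = 3/17)
W = 630 (W = (5*1)*126 = 5*126 = 630)
-4784 - (1206 + N(-11, 47))*(-1496 + W) = -4784 - (1206 + 3/17)*(-1496 + 630) = -4784 - 20505*(-866)/17 = -4784 - 1*(-17757330/17) = -4784 + 17757330/17 = 17676002/17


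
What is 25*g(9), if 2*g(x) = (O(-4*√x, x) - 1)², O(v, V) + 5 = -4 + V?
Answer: 25/2 ≈ 12.500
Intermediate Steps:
O(v, V) = -9 + V (O(v, V) = -5 + (-4 + V) = -9 + V)
g(x) = (-10 + x)²/2 (g(x) = ((-9 + x) - 1)²/2 = (-10 + x)²/2)
25*g(9) = 25*((-10 + 9)²/2) = 25*((½)*(-1)²) = 25*((½)*1) = 25*(½) = 25/2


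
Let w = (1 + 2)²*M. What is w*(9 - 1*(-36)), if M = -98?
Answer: -39690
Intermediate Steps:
w = -882 (w = (1 + 2)²*(-98) = 3²*(-98) = 9*(-98) = -882)
w*(9 - 1*(-36)) = -882*(9 - 1*(-36)) = -882*(9 + 36) = -882*45 = -39690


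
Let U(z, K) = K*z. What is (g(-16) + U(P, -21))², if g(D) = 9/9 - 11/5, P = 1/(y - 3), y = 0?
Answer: 841/25 ≈ 33.640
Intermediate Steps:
P = -⅓ (P = 1/(0 - 3) = 1/(-3) = -⅓ ≈ -0.33333)
g(D) = -6/5 (g(D) = 9*(⅑) - 11*⅕ = 1 - 11/5 = -6/5)
(g(-16) + U(P, -21))² = (-6/5 - 21*(-⅓))² = (-6/5 + 7)² = (29/5)² = 841/25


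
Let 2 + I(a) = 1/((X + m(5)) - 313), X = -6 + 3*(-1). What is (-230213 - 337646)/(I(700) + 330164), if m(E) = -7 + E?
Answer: -183986316/106972487 ≈ -1.7199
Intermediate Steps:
X = -9 (X = -6 - 3 = -9)
I(a) = -649/324 (I(a) = -2 + 1/((-9 + (-7 + 5)) - 313) = -2 + 1/((-9 - 2) - 313) = -2 + 1/(-11 - 313) = -2 + 1/(-324) = -2 - 1/324 = -649/324)
(-230213 - 337646)/(I(700) + 330164) = (-230213 - 337646)/(-649/324 + 330164) = -567859/106972487/324 = -567859*324/106972487 = -183986316/106972487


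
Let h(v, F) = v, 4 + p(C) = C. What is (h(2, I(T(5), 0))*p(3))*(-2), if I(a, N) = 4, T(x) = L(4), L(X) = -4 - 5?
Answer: 4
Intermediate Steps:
p(C) = -4 + C
L(X) = -9
T(x) = -9
(h(2, I(T(5), 0))*p(3))*(-2) = (2*(-4 + 3))*(-2) = (2*(-1))*(-2) = -2*(-2) = 4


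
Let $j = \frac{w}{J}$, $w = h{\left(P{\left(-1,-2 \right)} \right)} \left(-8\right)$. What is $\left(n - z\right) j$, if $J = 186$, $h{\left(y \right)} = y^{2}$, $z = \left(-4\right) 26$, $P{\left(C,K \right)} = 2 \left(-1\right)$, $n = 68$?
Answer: $- \frac{2752}{93} \approx -29.591$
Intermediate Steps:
$P{\left(C,K \right)} = -2$
$z = -104$
$w = -32$ ($w = \left(-2\right)^{2} \left(-8\right) = 4 \left(-8\right) = -32$)
$j = - \frac{16}{93}$ ($j = - \frac{32}{186} = \left(-32\right) \frac{1}{186} = - \frac{16}{93} \approx -0.17204$)
$\left(n - z\right) j = \left(68 - -104\right) \left(- \frac{16}{93}\right) = \left(68 + 104\right) \left(- \frac{16}{93}\right) = 172 \left(- \frac{16}{93}\right) = - \frac{2752}{93}$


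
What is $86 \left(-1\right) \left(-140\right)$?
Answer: $12040$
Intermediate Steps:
$86 \left(-1\right) \left(-140\right) = \left(-86\right) \left(-140\right) = 12040$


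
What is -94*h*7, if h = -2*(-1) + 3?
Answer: -3290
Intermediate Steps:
h = 5 (h = 2 + 3 = 5)
-94*h*7 = -94*5*7 = -470*7 = -3290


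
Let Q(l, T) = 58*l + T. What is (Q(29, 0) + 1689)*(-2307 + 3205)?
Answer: 3027158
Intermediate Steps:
Q(l, T) = T + 58*l
(Q(29, 0) + 1689)*(-2307 + 3205) = ((0 + 58*29) + 1689)*(-2307 + 3205) = ((0 + 1682) + 1689)*898 = (1682 + 1689)*898 = 3371*898 = 3027158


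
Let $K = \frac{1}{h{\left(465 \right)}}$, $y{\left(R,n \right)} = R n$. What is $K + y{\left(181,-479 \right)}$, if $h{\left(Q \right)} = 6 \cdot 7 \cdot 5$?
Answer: $- \frac{18206789}{210} \approx -86699.0$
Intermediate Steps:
$h{\left(Q \right)} = 210$ ($h{\left(Q \right)} = 42 \cdot 5 = 210$)
$K = \frac{1}{210} \approx 0.0047619$
$K + y{\left(181,-479 \right)} = \frac{1}{210} + 181 \left(-479\right) = \frac{1}{210} - 86699 = - \frac{18206789}{210}$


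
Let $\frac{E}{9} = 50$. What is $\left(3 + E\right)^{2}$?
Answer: $205209$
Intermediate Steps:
$E = 450$ ($E = 9 \cdot 50 = 450$)
$\left(3 + E\right)^{2} = \left(3 + 450\right)^{2} = 453^{2} = 205209$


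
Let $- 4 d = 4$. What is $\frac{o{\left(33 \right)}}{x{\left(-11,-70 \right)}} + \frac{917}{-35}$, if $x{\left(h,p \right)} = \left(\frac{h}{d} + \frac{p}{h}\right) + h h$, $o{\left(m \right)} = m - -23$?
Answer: $- \frac{98151}{3805} \approx -25.795$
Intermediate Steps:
$d = -1$ ($d = \left(- \frac{1}{4}\right) 4 = -1$)
$o{\left(m \right)} = 23 + m$ ($o{\left(m \right)} = m + 23 = 23 + m$)
$x{\left(h,p \right)} = h^{2} - h + \frac{p}{h}$ ($x{\left(h,p \right)} = \left(\frac{h}{-1} + \frac{p}{h}\right) + h h = \left(h \left(-1\right) + \frac{p}{h}\right) + h^{2} = \left(- h + \frac{p}{h}\right) + h^{2} = h^{2} - h + \frac{p}{h}$)
$\frac{o{\left(33 \right)}}{x{\left(-11,-70 \right)}} + \frac{917}{-35} = \frac{23 + 33}{\left(-11\right)^{2} - -11 - \frac{70}{-11}} + \frac{917}{-35} = \frac{56}{121 + 11 - - \frac{70}{11}} + 917 \left(- \frac{1}{35}\right) = \frac{56}{121 + 11 + \frac{70}{11}} - \frac{131}{5} = \frac{56}{\frac{1522}{11}} - \frac{131}{5} = 56 \cdot \frac{11}{1522} - \frac{131}{5} = \frac{308}{761} - \frac{131}{5} = - \frac{98151}{3805}$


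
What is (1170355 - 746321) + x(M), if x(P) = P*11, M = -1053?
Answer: 412451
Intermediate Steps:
x(P) = 11*P
(1170355 - 746321) + x(M) = (1170355 - 746321) + 11*(-1053) = 424034 - 11583 = 412451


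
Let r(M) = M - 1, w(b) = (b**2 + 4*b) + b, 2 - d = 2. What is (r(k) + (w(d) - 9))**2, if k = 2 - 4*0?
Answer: 64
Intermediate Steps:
d = 0 (d = 2 - 1*2 = 2 - 2 = 0)
w(b) = b**2 + 5*b
k = 2 (k = 2 + 0 = 2)
r(M) = -1 + M
(r(k) + (w(d) - 9))**2 = ((-1 + 2) + (0*(5 + 0) - 9))**2 = (1 + (0*5 - 9))**2 = (1 + (0 - 9))**2 = (1 - 9)**2 = (-8)**2 = 64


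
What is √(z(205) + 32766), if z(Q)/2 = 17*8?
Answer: √33038 ≈ 181.76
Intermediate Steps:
z(Q) = 272 (z(Q) = 2*(17*8) = 2*136 = 272)
√(z(205) + 32766) = √(272 + 32766) = √33038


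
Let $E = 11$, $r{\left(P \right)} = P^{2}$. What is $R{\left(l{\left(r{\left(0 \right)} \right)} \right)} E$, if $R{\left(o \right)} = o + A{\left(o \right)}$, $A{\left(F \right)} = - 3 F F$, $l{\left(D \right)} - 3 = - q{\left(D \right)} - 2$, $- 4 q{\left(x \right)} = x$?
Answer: $-22$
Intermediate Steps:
$q{\left(x \right)} = - \frac{x}{4}$
$l{\left(D \right)} = 1 + \frac{D}{4}$ ($l{\left(D \right)} = 3 - \left(2 - \frac{D}{4}\right) = 3 + \left(\frac{D}{4} - 2\right) = 3 + \left(-2 + \frac{D}{4}\right) = 1 + \frac{D}{4}$)
$A{\left(F \right)} = - 3 F^{2}$
$R{\left(o \right)} = o - 3 o^{2}$
$R{\left(l{\left(r{\left(0 \right)} \right)} \right)} E = \left(1 + \frac{0^{2}}{4}\right) \left(1 - 3 \left(1 + \frac{0^{2}}{4}\right)\right) 11 = \left(1 + \frac{1}{4} \cdot 0\right) \left(1 - 3 \left(1 + \frac{1}{4} \cdot 0\right)\right) 11 = \left(1 + 0\right) \left(1 - 3 \left(1 + 0\right)\right) 11 = 1 \left(1 - 3\right) 11 = 1 \left(-2\right) 11 = \left(-2\right) 11 = -22$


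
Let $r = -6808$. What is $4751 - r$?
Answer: $11559$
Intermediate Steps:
$4751 - r = 4751 - -6808 = 4751 + 6808 = 11559$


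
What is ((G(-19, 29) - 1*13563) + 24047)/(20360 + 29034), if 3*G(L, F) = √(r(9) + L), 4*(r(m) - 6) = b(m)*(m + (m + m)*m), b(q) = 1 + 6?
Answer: 5242/24697 + √1145/296364 ≈ 0.21237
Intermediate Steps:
b(q) = 7
r(m) = 6 + 7*m²/2 + 7*m/4 (r(m) = 6 + (7*(m + (m + m)*m))/4 = 6 + (7*(m + (2*m)*m))/4 = 6 + (7*(m + 2*m²))/4 = 6 + (7*m + 14*m²)/4 = 6 + (7*m²/2 + 7*m/4) = 6 + 7*m²/2 + 7*m/4)
G(L, F) = √(1221/4 + L)/3 (G(L, F) = √((6 + (7/2)*9² + (7/4)*9) + L)/3 = √((6 + (7/2)*81 + 63/4) + L)/3 = √((6 + 567/2 + 63/4) + L)/3 = √(1221/4 + L)/3)
((G(-19, 29) - 1*13563) + 24047)/(20360 + 29034) = ((√(1221 + 4*(-19))/6 - 1*13563) + 24047)/(20360 + 29034) = ((√(1221 - 76)/6 - 13563) + 24047)/49394 = ((√1145/6 - 13563) + 24047)*(1/49394) = ((-13563 + √1145/6) + 24047)*(1/49394) = (10484 + √1145/6)*(1/49394) = 5242/24697 + √1145/296364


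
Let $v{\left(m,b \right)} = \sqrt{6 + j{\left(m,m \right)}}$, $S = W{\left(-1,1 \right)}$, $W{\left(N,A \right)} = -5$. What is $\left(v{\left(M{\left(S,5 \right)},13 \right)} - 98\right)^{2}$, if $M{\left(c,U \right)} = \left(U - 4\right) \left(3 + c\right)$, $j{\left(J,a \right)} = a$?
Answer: $9216$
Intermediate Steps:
$S = -5$
$M{\left(c,U \right)} = \left(-4 + U\right) \left(3 + c\right)$
$v{\left(m,b \right)} = \sqrt{6 + m}$
$\left(v{\left(M{\left(S,5 \right)},13 \right)} - 98\right)^{2} = \left(\sqrt{6 + \left(-12 - -20 + 3 \cdot 5 + 5 \left(-5\right)\right)} - 98\right)^{2} = \left(\sqrt{6 + \left(-12 + 20 + 15 - 25\right)} - 98\right)^{2} = \left(\sqrt{6 - 2} - 98\right)^{2} = \left(\sqrt{4} - 98\right)^{2} = \left(2 - 98\right)^{2} = \left(-96\right)^{2} = 9216$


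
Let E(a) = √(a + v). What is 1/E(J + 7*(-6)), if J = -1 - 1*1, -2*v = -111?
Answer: √46/23 ≈ 0.29488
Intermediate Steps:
v = 111/2 (v = -½*(-111) = 111/2 ≈ 55.500)
J = -2 (J = -1 - 1 = -2)
E(a) = √(111/2 + a) (E(a) = √(a + 111/2) = √(111/2 + a))
1/E(J + 7*(-6)) = 1/(√(222 + 4*(-2 + 7*(-6)))/2) = 1/(√(222 + 4*(-2 - 42))/2) = 1/(√(222 + 4*(-44))/2) = 1/(√(222 - 176)/2) = 1/(√46/2) = √46/23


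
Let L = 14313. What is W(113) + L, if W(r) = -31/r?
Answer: 1617338/113 ≈ 14313.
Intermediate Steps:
W(113) + L = -31/113 + 14313 = 1617338/113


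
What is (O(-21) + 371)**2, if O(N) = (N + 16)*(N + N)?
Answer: 337561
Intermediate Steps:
O(N) = 2*N*(16 + N) (O(N) = (16 + N)*(2*N) = 2*N*(16 + N))
(O(-21) + 371)**2 = (2*(-21)*(16 - 21) + 371)**2 = (2*(-21)*(-5) + 371)**2 = (210 + 371)**2 = 581**2 = 337561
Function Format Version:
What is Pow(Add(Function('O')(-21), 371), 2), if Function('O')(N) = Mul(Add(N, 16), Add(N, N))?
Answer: 337561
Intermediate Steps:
Function('O')(N) = Mul(2, N, Add(16, N)) (Function('O')(N) = Mul(Add(16, N), Mul(2, N)) = Mul(2, N, Add(16, N)))
Pow(Add(Function('O')(-21), 371), 2) = Pow(Add(Mul(2, -21, Add(16, -21)), 371), 2) = Pow(Add(Mul(2, -21, -5), 371), 2) = Pow(Add(210, 371), 2) = Pow(581, 2) = 337561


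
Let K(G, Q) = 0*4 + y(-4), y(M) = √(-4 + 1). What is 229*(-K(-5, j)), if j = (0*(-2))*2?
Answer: -229*I*√3 ≈ -396.64*I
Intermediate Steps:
y(M) = I*√3 (y(M) = √(-3) = I*√3)
j = 0 (j = 0*2 = 0)
K(G, Q) = I*√3 (K(G, Q) = 0*4 + I*√3 = 0 + I*√3 = I*√3)
229*(-K(-5, j)) = 229*(-I*√3) = -229*I*√3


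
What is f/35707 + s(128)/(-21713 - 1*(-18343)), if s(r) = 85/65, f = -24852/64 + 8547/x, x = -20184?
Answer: -118665376887/10524769651760 ≈ -0.011275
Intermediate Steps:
f = -5230831/13456 (f = -24852/64 + 8547/(-20184) = -24852*1/64 + 8547*(-1/20184) = -6213/16 - 2849/6728 = -5230831/13456 ≈ -388.74)
s(r) = 17/13 (s(r) = 85*(1/65) = 17/13)
f/35707 + s(128)/(-21713 - 1*(-18343)) = -5230831/13456/35707 + 17/(13*(-21713 - 1*(-18343))) = -5230831/13456*1/35707 + 17/(13*(-21713 + 18343)) = -5230831/480473392 + (17/13)/(-3370) = -5230831/480473392 + (17/13)*(-1/3370) = -5230831/480473392 - 17/43810 = -118665376887/10524769651760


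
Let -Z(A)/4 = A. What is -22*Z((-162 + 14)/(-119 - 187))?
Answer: 6512/153 ≈ 42.562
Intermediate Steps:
Z(A) = -4*A
-22*Z((-162 + 14)/(-119 - 187)) = -(-88)*(-162 + 14)/(-119 - 187) = -(-88)*(-148/(-306)) = -(-88)*(-148*(-1/306)) = -(-88)*74/153 = -22*(-296/153) = 6512/153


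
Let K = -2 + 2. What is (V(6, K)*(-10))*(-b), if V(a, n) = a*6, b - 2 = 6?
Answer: 2880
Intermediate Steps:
b = 8 (b = 2 + 6 = 8)
K = 0
V(a, n) = 6*a
(V(6, K)*(-10))*(-b) = ((6*6)*(-10))*(-1*8) = (36*(-10))*(-8) = -360*(-8) = 2880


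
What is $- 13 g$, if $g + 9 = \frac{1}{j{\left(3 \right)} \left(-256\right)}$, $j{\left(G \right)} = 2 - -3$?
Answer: $\frac{149773}{1280} \approx 117.01$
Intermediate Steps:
$j{\left(G \right)} = 5$ ($j{\left(G \right)} = 2 + 3 = 5$)
$g = - \frac{11521}{1280}$ ($g = -9 + \frac{1}{5 \left(-256\right)} = -9 + \frac{1}{-1280} = -9 - \frac{1}{1280} = - \frac{11521}{1280} \approx -9.0008$)
$- 13 g = \left(-13\right) \left(- \frac{11521}{1280}\right) = \frac{149773}{1280}$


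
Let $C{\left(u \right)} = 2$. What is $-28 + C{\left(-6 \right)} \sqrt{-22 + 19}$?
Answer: $-28 + 2 i \sqrt{3} \approx -28.0 + 3.4641 i$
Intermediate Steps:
$-28 + C{\left(-6 \right)} \sqrt{-22 + 19} = -28 + 2 \sqrt{-22 + 19} = -28 + 2 \sqrt{-3} = -28 + 2 i \sqrt{3}$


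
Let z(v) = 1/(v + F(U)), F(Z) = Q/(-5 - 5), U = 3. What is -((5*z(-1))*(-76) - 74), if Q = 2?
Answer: -728/3 ≈ -242.67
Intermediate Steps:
F(Z) = -⅕ (F(Z) = 2/(-5 - 5) = 2/(-10) = 2*(-⅒) = -⅕)
z(v) = 1/(-⅕ + v) (z(v) = 1/(v - ⅕) = 1/(-⅕ + v))
-((5*z(-1))*(-76) - 74) = -((5*(5/(-1 + 5*(-1))))*(-76) - 74) = -((5*(5/(-1 - 5)))*(-76) - 74) = -((5*(5/(-6)))*(-76) - 74) = -((5*(5*(-⅙)))*(-76) - 74) = -((5*(-⅚))*(-76) - 74) = -(-25/6*(-76) - 74) = -(950/3 - 74) = -1*728/3 = -728/3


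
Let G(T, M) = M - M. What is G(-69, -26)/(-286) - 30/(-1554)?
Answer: 5/259 ≈ 0.019305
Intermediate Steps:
G(T, M) = 0
G(-69, -26)/(-286) - 30/(-1554) = 0/(-286) - 30/(-1554) = 0*(-1/286) - 30*(-1/1554) = 0 + 5/259 = 5/259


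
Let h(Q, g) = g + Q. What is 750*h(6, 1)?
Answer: 5250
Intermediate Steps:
h(Q, g) = Q + g
750*h(6, 1) = 750*(6 + 1) = 750*7 = 5250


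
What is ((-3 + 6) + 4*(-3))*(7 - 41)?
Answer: 306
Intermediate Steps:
((-3 + 6) + 4*(-3))*(7 - 41) = (3 - 12)*(-34) = -9*(-34) = 306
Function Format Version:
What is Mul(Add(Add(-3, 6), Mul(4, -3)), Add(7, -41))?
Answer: 306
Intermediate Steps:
Mul(Add(Add(-3, 6), Mul(4, -3)), Add(7, -41)) = Mul(Add(3, -12), -34) = Mul(-9, -34) = 306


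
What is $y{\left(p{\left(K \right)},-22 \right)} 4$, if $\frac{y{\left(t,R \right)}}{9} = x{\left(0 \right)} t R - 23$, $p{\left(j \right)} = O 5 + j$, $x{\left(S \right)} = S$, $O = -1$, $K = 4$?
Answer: $-828$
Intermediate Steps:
$p{\left(j \right)} = -5 + j$ ($p{\left(j \right)} = \left(-1\right) 5 + j = -5 + j$)
$y{\left(t,R \right)} = -207$ ($y{\left(t,R \right)} = 9 \left(0 t R - 23\right) = 9 \left(0 R - 23\right) = 9 \left(0 - 23\right) = 9 \left(-23\right) = -207$)
$y{\left(p{\left(K \right)},-22 \right)} 4 = \left(-207\right) 4 = -828$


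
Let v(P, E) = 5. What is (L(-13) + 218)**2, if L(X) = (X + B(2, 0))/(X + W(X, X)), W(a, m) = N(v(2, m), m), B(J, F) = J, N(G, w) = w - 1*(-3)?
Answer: 25250625/529 ≈ 47733.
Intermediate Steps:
N(G, w) = 3 + w (N(G, w) = w + 3 = 3 + w)
W(a, m) = 3 + m
L(X) = (2 + X)/(3 + 2*X) (L(X) = (X + 2)/(X + (3 + X)) = (2 + X)/(3 + 2*X))
(L(-13) + 218)**2 = ((2 - 13)/(3 + 2*(-13)) + 218)**2 = (-11/(3 - 26) + 218)**2 = (-11/(-23) + 218)**2 = (-1/23*(-11) + 218)**2 = (11/23 + 218)**2 = (5025/23)**2 = 25250625/529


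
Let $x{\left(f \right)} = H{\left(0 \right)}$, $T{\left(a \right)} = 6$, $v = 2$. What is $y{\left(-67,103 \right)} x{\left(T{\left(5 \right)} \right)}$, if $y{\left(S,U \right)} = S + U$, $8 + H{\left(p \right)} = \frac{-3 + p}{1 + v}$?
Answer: $-324$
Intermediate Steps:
$H{\left(p \right)} = -9 + \frac{p}{3}$ ($H{\left(p \right)} = -8 + \frac{-3 + p}{1 + 2} = -8 + \frac{-3 + p}{3} = -8 + \left(-3 + p\right) \frac{1}{3} = -8 + \left(-1 + \frac{p}{3}\right) = -9 + \frac{p}{3}$)
$x{\left(f \right)} = -9$ ($x{\left(f \right)} = -9 + \frac{1}{3} \cdot 0 = -9 + 0 = -9$)
$y{\left(-67,103 \right)} x{\left(T{\left(5 \right)} \right)} = \left(-67 + 103\right) \left(-9\right) = 36 \left(-9\right) = -324$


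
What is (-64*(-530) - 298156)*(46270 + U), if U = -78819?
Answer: 8600617564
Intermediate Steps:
(-64*(-530) - 298156)*(46270 + U) = (-64*(-530) - 298156)*(46270 - 78819) = (33920 - 298156)*(-32549) = -264236*(-32549) = 8600617564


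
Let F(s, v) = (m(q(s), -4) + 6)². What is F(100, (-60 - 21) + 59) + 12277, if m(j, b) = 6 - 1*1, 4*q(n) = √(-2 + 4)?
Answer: 12398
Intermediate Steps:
q(n) = √2/4 (q(n) = √(-2 + 4)/4 = √2/4)
m(j, b) = 5 (m(j, b) = 6 - 1 = 5)
F(s, v) = 121 (F(s, v) = (5 + 6)² = 11² = 121)
F(100, (-60 - 21) + 59) + 12277 = 121 + 12277 = 12398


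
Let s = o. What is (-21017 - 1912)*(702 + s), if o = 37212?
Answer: -869330106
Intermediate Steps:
s = 37212
(-21017 - 1912)*(702 + s) = (-21017 - 1912)*(702 + 37212) = -22929*37914 = -869330106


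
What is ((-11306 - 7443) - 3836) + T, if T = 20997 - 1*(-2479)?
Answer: 891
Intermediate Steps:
T = 23476 (T = 20997 + 2479 = 23476)
((-11306 - 7443) - 3836) + T = ((-11306 - 7443) - 3836) + 23476 = (-18749 - 3836) + 23476 = -22585 + 23476 = 891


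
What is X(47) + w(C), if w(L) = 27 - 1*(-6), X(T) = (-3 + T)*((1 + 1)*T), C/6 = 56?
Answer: 4169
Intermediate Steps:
C = 336 (C = 6*56 = 336)
X(T) = 2*T*(-3 + T) (X(T) = (-3 + T)*(2*T) = 2*T*(-3 + T))
w(L) = 33 (w(L) = 27 + 6 = 33)
X(47) + w(C) = 2*47*(-3 + 47) + 33 = 2*47*44 + 33 = 4136 + 33 = 4169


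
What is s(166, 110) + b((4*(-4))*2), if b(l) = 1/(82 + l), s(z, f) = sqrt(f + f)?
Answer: 1/50 + 2*sqrt(55) ≈ 14.852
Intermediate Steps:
s(z, f) = sqrt(2)*sqrt(f) (s(z, f) = sqrt(2*f) = sqrt(2)*sqrt(f))
s(166, 110) + b((4*(-4))*2) = sqrt(2)*sqrt(110) + 1/(82 + (4*(-4))*2) = 2*sqrt(55) + 1/(82 - 16*2) = 2*sqrt(55) + 1/(82 - 32) = 2*sqrt(55) + 1/50 = 1/50 + 2*sqrt(55)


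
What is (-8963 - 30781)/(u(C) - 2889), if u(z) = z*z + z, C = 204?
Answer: -13248/12977 ≈ -1.0209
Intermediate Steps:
u(z) = z + z² (u(z) = z² + z = z + z²)
(-8963 - 30781)/(u(C) - 2889) = (-8963 - 30781)/(204*(1 + 204) - 2889) = -39744/(204*205 - 2889) = -39744/(41820 - 2889) = -39744/38931 = -39744*1/38931 = -13248/12977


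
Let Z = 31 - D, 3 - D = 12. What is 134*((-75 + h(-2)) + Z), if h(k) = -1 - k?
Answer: -4556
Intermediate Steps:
D = -9 (D = 3 - 1*12 = 3 - 12 = -9)
Z = 40 (Z = 31 - 1*(-9) = 31 + 9 = 40)
134*((-75 + h(-2)) + Z) = 134*((-75 + (-1 - 1*(-2))) + 40) = 134*((-75 + (-1 + 2)) + 40) = 134*((-75 + 1) + 40) = 134*(-74 + 40) = 134*(-34) = -4556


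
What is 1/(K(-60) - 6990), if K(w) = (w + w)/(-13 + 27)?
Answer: -7/48990 ≈ -0.00014289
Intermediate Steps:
K(w) = w/7 (K(w) = (2*w)/14 = (2*w)*(1/14) = w/7)
1/(K(-60) - 6990) = 1/((⅐)*(-60) - 6990) = 1/(-60/7 - 6990) = 1/(-48990/7) = -7/48990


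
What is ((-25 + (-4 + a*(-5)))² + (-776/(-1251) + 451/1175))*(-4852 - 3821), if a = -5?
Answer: -72259969691/489975 ≈ -1.4748e+5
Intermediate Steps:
((-25 + (-4 + a*(-5)))² + (-776/(-1251) + 451/1175))*(-4852 - 3821) = ((-25 + (-4 - 5*(-5)))² + (-776/(-1251) + 451/1175))*(-4852 - 3821) = ((-25 + (-4 + 25))² + (-776*(-1/1251) + 451*(1/1175)))*(-8673) = ((-25 + 21)² + (776/1251 + 451/1175))*(-8673) = ((-4)² + 1476001/1469925)*(-8673) = (16 + 1476001/1469925)*(-8673) = (24994801/1469925)*(-8673) = -72259969691/489975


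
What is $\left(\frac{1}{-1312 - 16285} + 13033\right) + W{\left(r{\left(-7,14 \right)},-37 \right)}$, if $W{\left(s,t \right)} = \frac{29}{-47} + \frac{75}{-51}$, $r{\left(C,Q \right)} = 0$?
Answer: $\frac{183214666504}{14060003} \approx 13031.0$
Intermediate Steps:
$W{\left(s,t \right)} = - \frac{1668}{799}$ ($W{\left(s,t \right)} = 29 \left(- \frac{1}{47}\right) + 75 \left(- \frac{1}{51}\right) = - \frac{29}{47} - \frac{25}{17} = - \frac{1668}{799}$)
$\left(\frac{1}{-1312 - 16285} + 13033\right) + W{\left(r{\left(-7,14 \right)},-37 \right)} = \left(\frac{1}{-1312 - 16285} + 13033\right) - \frac{1668}{799} = \left(\frac{1}{-17597} + 13033\right) - \frac{1668}{799} = \left(- \frac{1}{17597} + 13033\right) - \frac{1668}{799} = \frac{229341700}{17597} - \frac{1668}{799} = \frac{183214666504}{14060003}$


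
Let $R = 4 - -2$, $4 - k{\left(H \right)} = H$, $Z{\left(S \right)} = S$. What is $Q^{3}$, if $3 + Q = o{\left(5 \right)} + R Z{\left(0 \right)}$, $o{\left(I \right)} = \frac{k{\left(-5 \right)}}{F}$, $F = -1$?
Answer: $-1728$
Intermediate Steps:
$k{\left(H \right)} = 4 - H$
$R = 6$ ($R = 4 + 2 = 6$)
$o{\left(I \right)} = -9$ ($o{\left(I \right)} = \frac{4 - -5}{-1} = \left(4 + 5\right) \left(-1\right) = 9 \left(-1\right) = -9$)
$Q = -12$ ($Q = -3 + \left(-9 + 6 \cdot 0\right) = -3 + \left(-9 + 0\right) = -3 - 9 = -12$)
$Q^{3} = \left(-12\right)^{3} = -1728$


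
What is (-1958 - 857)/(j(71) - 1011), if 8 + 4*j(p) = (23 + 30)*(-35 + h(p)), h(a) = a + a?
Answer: -11260/1619 ≈ -6.9549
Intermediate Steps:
h(a) = 2*a
j(p) = -1863/4 + 53*p/2 (j(p) = -2 + ((23 + 30)*(-35 + 2*p))/4 = -2 + (53*(-35 + 2*p))/4 = -2 + (-1855 + 106*p)/4 = -2 + (-1855/4 + 53*p/2) = -1863/4 + 53*p/2)
(-1958 - 857)/(j(71) - 1011) = (-1958 - 857)/((-1863/4 + (53/2)*71) - 1011) = -2815/((-1863/4 + 3763/2) - 1011) = -2815/(5663/4 - 1011) = -2815/1619/4 = -2815*4/1619 = -11260/1619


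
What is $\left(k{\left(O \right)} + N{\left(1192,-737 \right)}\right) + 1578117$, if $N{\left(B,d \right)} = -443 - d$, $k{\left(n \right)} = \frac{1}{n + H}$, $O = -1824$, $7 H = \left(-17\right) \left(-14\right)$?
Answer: $\frac{2825355689}{1790} \approx 1.5784 \cdot 10^{6}$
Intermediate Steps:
$H = 34$ ($H = \frac{\left(-17\right) \left(-14\right)}{7} = \frac{1}{7} \cdot 238 = 34$)
$k{\left(n \right)} = \frac{1}{34 + n}$ ($k{\left(n \right)} = \frac{1}{n + 34} = \frac{1}{34 + n}$)
$\left(k{\left(O \right)} + N{\left(1192,-737 \right)}\right) + 1578117 = \left(\frac{1}{34 - 1824} - -294\right) + 1578117 = \left(\frac{1}{-1790} + \left(-443 + 737\right)\right) + 1578117 = \left(- \frac{1}{1790} + 294\right) + 1578117 = \frac{526259}{1790} + 1578117 = \frac{2825355689}{1790}$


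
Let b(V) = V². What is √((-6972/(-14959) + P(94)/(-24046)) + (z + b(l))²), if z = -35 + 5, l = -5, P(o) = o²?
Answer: √16568547454205967/25693151 ≈ 5.0098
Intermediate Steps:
z = -30
√((-6972/(-14959) + P(94)/(-24046)) + (z + b(l))²) = √((-6972/(-14959) + 94²/(-24046)) + (-30 + (-5)²)²) = √((-6972*(-1/14959) + 8836*(-1/24046)) + (-30 + 25)²) = √((996/2137 - 4418/12023) + (-5)²) = √(2533642/25693151 + 25) = √(644862417/25693151) = √16568547454205967/25693151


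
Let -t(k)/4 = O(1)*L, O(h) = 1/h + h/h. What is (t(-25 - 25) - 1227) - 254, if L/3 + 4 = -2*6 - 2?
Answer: -1049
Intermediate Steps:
L = -54 (L = -12 + 3*(-2*6 - 2) = -12 + 3*(-12 - 2) = -12 + 3*(-14) = -12 - 42 = -54)
O(h) = 1 + 1/h (O(h) = 1/h + 1 = 1 + 1/h)
t(k) = 432 (t(k) = -4*(1 + 1)/1*(-54) = -4*1*2*(-54) = -8*(-54) = -4*(-108) = 432)
(t(-25 - 25) - 1227) - 254 = (432 - 1227) - 254 = -795 - 254 = -1049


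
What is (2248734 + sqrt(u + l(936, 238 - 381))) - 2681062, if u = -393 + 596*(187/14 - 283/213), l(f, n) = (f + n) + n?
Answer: -432328 + sqrt(16508574159)/1491 ≈ -4.3224e+5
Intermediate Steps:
l(f, n) = f + 2*n
u = 10102999/1491 (u = -393 + 596*(187*(1/14) - 283*1/213) = -393 + 596*(187/14 - 283/213) = -393 + 596*(35869/2982) = -393 + 10688962/1491 = 10102999/1491 ≈ 6776.0)
(2248734 + sqrt(u + l(936, 238 - 381))) - 2681062 = (2248734 + sqrt(10102999/1491 + (936 + 2*(238 - 381)))) - 2681062 = (2248734 + sqrt(10102999/1491 + (936 + 2*(-143)))) - 2681062 = (2248734 + sqrt(10102999/1491 + (936 - 286))) - 2681062 = (2248734 + sqrt(10102999/1491 + 650)) - 2681062 = (2248734 + sqrt(11072149/1491)) - 2681062 = (2248734 + sqrt(16508574159)/1491) - 2681062 = -432328 + sqrt(16508574159)/1491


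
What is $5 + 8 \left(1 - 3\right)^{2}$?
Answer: $37$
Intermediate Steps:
$5 + 8 \left(1 - 3\right)^{2} = 5 + 8 \left(-2\right)^{2} = 5 + 8 \cdot 4 = 5 + 32 = 37$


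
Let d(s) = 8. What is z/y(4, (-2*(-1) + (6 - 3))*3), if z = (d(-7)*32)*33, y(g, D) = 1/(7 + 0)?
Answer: 59136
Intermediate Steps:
y(g, D) = ⅐ (y(g, D) = 1/7 = ⅐)
z = 8448 (z = (8*32)*33 = 256*33 = 8448)
z/y(4, (-2*(-1) + (6 - 3))*3) = 8448/(⅐) = 7*8448 = 59136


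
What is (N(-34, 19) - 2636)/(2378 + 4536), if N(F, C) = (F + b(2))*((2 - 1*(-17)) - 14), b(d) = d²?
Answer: -1393/3457 ≈ -0.40295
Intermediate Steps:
N(F, C) = 20 + 5*F (N(F, C) = (F + 2²)*((2 - 1*(-17)) - 14) = (F + 4)*((2 + 17) - 14) = (4 + F)*(19 - 14) = (4 + F)*5 = 20 + 5*F)
(N(-34, 19) - 2636)/(2378 + 4536) = ((20 + 5*(-34)) - 2636)/(2378 + 4536) = ((20 - 170) - 2636)/6914 = (-150 - 2636)*(1/6914) = -2786*1/6914 = -1393/3457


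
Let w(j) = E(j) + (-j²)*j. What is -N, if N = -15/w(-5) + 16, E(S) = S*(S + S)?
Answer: -557/35 ≈ -15.914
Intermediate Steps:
E(S) = 2*S² (E(S) = S*(2*S) = 2*S²)
w(j) = -j³ + 2*j² (w(j) = 2*j² + (-j²)*j = 2*j² - j³ = -j³ + 2*j²)
N = 557/35 (N = -15*1/(25*(2 - 1*(-5))) + 16 = -15*1/(25*(2 + 5)) + 16 = -15/(25*7) + 16 = -15/175 + 16 = -15*1/175 + 16 = -3/35 + 16 = 557/35 ≈ 15.914)
-N = -1*557/35 = -557/35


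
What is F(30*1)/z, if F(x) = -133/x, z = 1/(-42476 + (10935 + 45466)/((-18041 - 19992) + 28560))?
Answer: 53523396017/284190 ≈ 1.8834e+5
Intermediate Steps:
z = -9473/402431549 (z = 1/(-42476 + 56401/(-38033 + 28560)) = 1/(-42476 + 56401/(-9473)) = 1/(-42476 + 56401*(-1/9473)) = 1/(-42476 - 56401/9473) = 1/(-402431549/9473) = -9473/402431549 ≈ -2.3539e-5)
F(30*1)/z = (-133/(30*1))/(-9473/402431549) = -133/30*(-402431549/9473) = 53523396017/284190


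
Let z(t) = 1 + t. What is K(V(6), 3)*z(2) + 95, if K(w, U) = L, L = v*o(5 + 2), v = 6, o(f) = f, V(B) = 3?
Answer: 221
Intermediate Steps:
L = 42 (L = 6*(5 + 2) = 6*7 = 42)
K(w, U) = 42
K(V(6), 3)*z(2) + 95 = 42*(1 + 2) + 95 = 42*3 + 95 = 126 + 95 = 221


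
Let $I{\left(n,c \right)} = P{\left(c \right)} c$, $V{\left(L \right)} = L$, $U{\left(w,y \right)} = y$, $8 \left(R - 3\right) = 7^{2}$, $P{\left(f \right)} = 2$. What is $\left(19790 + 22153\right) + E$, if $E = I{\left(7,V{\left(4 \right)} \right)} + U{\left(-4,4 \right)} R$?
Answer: $\frac{83975}{2} \approx 41988.0$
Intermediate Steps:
$R = \frac{73}{8}$ ($R = 3 + \frac{7^{2}}{8} = 3 + \frac{1}{8} \cdot 49 = 3 + \frac{49}{8} = \frac{73}{8} \approx 9.125$)
$I{\left(n,c \right)} = 2 c$
$E = \frac{89}{2}$ ($E = 2 \cdot 4 + 4 \cdot \frac{73}{8} = 8 + \frac{73}{2} = \frac{89}{2} \approx 44.5$)
$\left(19790 + 22153\right) + E = \left(19790 + 22153\right) + \frac{89}{2} = 41943 + \frac{89}{2} = \frac{83975}{2}$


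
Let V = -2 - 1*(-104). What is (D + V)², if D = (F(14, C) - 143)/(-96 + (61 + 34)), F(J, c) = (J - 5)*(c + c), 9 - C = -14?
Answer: 28561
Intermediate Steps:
C = 23 (C = 9 - 1*(-14) = 9 + 14 = 23)
F(J, c) = 2*c*(-5 + J) (F(J, c) = (-5 + J)*(2*c) = 2*c*(-5 + J))
V = 102 (V = -2 + 104 = 102)
D = -271 (D = (2*23*(-5 + 14) - 143)/(-96 + (61 + 34)) = (2*23*9 - 143)/(-96 + 95) = (414 - 143)/(-1) = 271*(-1) = -271)
(D + V)² = (-271 + 102)² = (-169)² = 28561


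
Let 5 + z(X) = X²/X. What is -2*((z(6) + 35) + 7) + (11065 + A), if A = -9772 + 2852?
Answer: 4059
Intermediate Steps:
A = -6920
z(X) = -5 + X (z(X) = -5 + X²/X = -5 + X)
-2*((z(6) + 35) + 7) + (11065 + A) = -2*(((-5 + 6) + 35) + 7) + (11065 - 6920) = -2*((1 + 35) + 7) + 4145 = -2*(36 + 7) + 4145 = -2*43 + 4145 = -86 + 4145 = 4059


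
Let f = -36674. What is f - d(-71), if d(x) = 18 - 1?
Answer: -36691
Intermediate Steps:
d(x) = 17
f - d(-71) = -36674 - 1*17 = -36674 - 17 = -36691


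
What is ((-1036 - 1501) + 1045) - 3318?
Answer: -4810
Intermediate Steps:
((-1036 - 1501) + 1045) - 3318 = (-2537 + 1045) - 3318 = -1492 - 3318 = -4810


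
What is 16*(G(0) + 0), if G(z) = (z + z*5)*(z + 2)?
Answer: 0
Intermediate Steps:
G(z) = 6*z*(2 + z) (G(z) = (z + 5*z)*(2 + z) = (6*z)*(2 + z) = 6*z*(2 + z))
16*(G(0) + 0) = 16*(6*0*(2 + 0) + 0) = 16*(6*0*2 + 0) = 16*(0 + 0) = 16*0 = 0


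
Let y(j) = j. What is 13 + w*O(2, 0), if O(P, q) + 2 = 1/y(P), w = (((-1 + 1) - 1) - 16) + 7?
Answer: 28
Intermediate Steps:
w = -10 (w = ((0 - 1) - 16) + 7 = (-1 - 16) + 7 = -17 + 7 = -10)
O(P, q) = -2 + 1/P
13 + w*O(2, 0) = 13 - 10*(-2 + 1/2) = 13 - 10*(-2 + ½) = 13 - 10*(-3/2) = 13 + 15 = 28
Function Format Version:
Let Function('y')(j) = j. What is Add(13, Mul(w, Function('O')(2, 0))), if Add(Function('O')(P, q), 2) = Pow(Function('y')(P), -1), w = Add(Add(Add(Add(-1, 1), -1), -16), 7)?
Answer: 28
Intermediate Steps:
w = -10 (w = Add(Add(Add(0, -1), -16), 7) = Add(Add(-1, -16), 7) = Add(-17, 7) = -10)
Function('O')(P, q) = Add(-2, Pow(P, -1))
Add(13, Mul(w, Function('O')(2, 0))) = Add(13, Mul(-10, Add(-2, Pow(2, -1)))) = Add(13, Mul(-10, Add(-2, Rational(1, 2)))) = Add(13, Mul(-10, Rational(-3, 2))) = Add(13, 15) = 28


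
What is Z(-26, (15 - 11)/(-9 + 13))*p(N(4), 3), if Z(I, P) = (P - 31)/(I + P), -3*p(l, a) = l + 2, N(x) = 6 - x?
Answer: -8/5 ≈ -1.6000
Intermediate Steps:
p(l, a) = -⅔ - l/3 (p(l, a) = -(l + 2)/3 = -(2 + l)/3 = -⅔ - l/3)
Z(I, P) = (-31 + P)/(I + P)
Z(-26, (15 - 11)/(-9 + 13))*p(N(4), 3) = ((-31 + (15 - 11)/(-9 + 13))/(-26 + (15 - 11)/(-9 + 13)))*(-⅔ - (6 - 1*4)/3) = ((-31 + 4/4)/(-26 + 4/4))*(-⅔ - (6 - 4)/3) = ((-31 + 4*(¼))/(-26 + 4*(¼)))*(-⅔ - ⅓*2) = ((-31 + 1)/(-26 + 1))*(-⅔ - ⅔) = (-30/(-25))*(-4/3) = -1/25*(-30)*(-4/3) = (6/5)*(-4/3) = -8/5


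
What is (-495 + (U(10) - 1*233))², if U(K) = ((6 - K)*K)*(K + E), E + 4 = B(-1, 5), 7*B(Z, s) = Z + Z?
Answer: 44836416/49 ≈ 9.1503e+5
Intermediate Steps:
B(Z, s) = 2*Z/7 (B(Z, s) = (Z + Z)/7 = (2*Z)/7 = 2*Z/7)
E = -30/7 (E = -4 + (2/7)*(-1) = -4 - 2/7 = -30/7 ≈ -4.2857)
U(K) = K*(6 - K)*(-30/7 + K) (U(K) = ((6 - K)*K)*(K - 30/7) = (K*(6 - K))*(-30/7 + K) = K*(6 - K)*(-30/7 + K))
(-495 + (U(10) - 1*233))² = (-495 + ((⅐)*10*(-180 - 7*10² + 72*10) - 1*233))² = (-495 + ((⅐)*10*(-180 - 7*100 + 720) - 233))² = (-495 + ((⅐)*10*(-180 - 700 + 720) - 233))² = (-495 + ((⅐)*10*(-160) - 233))² = (-495 + (-1600/7 - 233))² = (-495 - 3231/7)² = (-6696/7)² = 44836416/49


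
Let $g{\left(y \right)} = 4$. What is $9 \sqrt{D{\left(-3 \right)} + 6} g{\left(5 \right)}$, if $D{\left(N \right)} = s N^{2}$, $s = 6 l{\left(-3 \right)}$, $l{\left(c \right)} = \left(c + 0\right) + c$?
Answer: $36 i \sqrt{318} \approx 641.97 i$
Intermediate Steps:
$l{\left(c \right)} = 2 c$ ($l{\left(c \right)} = c + c = 2 c$)
$s = -36$ ($s = 6 \cdot 2 \left(-3\right) = 6 \left(-6\right) = -36$)
$D{\left(N \right)} = - 36 N^{2}$
$9 \sqrt{D{\left(-3 \right)} + 6} g{\left(5 \right)} = 9 \sqrt{- 36 \left(-3\right)^{2} + 6} \cdot 4 = 9 \sqrt{\left(-36\right) 9 + 6} \cdot 4 = 9 \sqrt{-324 + 6} \cdot 4 = 9 \sqrt{-318} \cdot 4 = 9 i \sqrt{318} \cdot 4 = 36 i \sqrt{318}$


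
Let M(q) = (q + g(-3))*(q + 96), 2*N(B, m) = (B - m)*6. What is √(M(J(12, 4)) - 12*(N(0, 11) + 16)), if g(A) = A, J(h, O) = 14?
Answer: √1414 ≈ 37.603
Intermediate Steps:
N(B, m) = -3*m + 3*B (N(B, m) = ((B - m)*6)/2 = (-6*m + 6*B)/2 = -3*m + 3*B)
M(q) = (-3 + q)*(96 + q) (M(q) = (q - 3)*(q + 96) = (-3 + q)*(96 + q))
√(M(J(12, 4)) - 12*(N(0, 11) + 16)) = √((-288 + 14² + 93*14) - 12*((-3*11 + 3*0) + 16)) = √((-288 + 196 + 1302) - 12*((-33 + 0) + 16)) = √(1210 - 12*(-33 + 16)) = √(1210 - 12*(-17)) = √(1210 + 204) = √1414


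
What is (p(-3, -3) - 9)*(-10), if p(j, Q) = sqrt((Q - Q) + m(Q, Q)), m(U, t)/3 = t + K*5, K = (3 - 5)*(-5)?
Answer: 90 - 10*sqrt(141) ≈ -28.743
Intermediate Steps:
K = 10 (K = -2*(-5) = 10)
m(U, t) = 150 + 3*t (m(U, t) = 3*(t + 10*5) = 3*(t + 50) = 3*(50 + t) = 150 + 3*t)
p(j, Q) = sqrt(150 + 3*Q) (p(j, Q) = sqrt((Q - Q) + (150 + 3*Q)) = sqrt(0 + (150 + 3*Q)) = sqrt(150 + 3*Q))
(p(-3, -3) - 9)*(-10) = (sqrt(150 + 3*(-3)) - 9)*(-10) = (sqrt(150 - 9) - 9)*(-10) = (sqrt(141) - 9)*(-10) = (-9 + sqrt(141))*(-10) = 90 - 10*sqrt(141)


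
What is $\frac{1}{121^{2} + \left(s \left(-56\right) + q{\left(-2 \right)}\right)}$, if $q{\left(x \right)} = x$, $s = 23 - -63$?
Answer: $\frac{1}{9823} \approx 0.0001018$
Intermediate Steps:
$s = 86$ ($s = 23 + 63 = 86$)
$\frac{1}{121^{2} + \left(s \left(-56\right) + q{\left(-2 \right)}\right)} = \frac{1}{121^{2} + \left(86 \left(-56\right) - 2\right)} = \frac{1}{14641 - 4818} = \frac{1}{9823}$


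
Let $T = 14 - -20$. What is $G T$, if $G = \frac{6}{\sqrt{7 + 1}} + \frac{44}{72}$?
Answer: $\frac{187}{9} + 51 \sqrt{2} \approx 92.903$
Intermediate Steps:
$T = 34$ ($T = 14 + 20 = 34$)
$G = \frac{11}{18} + \frac{3 \sqrt{2}}{2}$ ($G = \frac{6}{\sqrt{8}} + 44 \cdot \frac{1}{72} = \frac{6}{2 \sqrt{2}} + \frac{11}{18} = 6 \frac{\sqrt{2}}{4} + \frac{11}{18} = \frac{3 \sqrt{2}}{2} + \frac{11}{18} = \frac{11}{18} + \frac{3 \sqrt{2}}{2} \approx 2.7324$)
$G T = \left(\frac{11}{18} + \frac{3 \sqrt{2}}{2}\right) 34 = \frac{187}{9} + 51 \sqrt{2}$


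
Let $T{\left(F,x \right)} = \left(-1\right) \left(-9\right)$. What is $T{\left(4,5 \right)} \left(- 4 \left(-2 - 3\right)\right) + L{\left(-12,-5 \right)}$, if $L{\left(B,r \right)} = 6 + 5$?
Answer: $191$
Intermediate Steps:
$T{\left(F,x \right)} = 9$
$L{\left(B,r \right)} = 11$
$T{\left(4,5 \right)} \left(- 4 \left(-2 - 3\right)\right) + L{\left(-12,-5 \right)} = 9 \left(- 4 \left(-2 - 3\right)\right) + 11 = 9 \left(\left(-4\right) \left(-5\right)\right) + 11 = 9 \cdot 20 + 11 = 180 + 11 = 191$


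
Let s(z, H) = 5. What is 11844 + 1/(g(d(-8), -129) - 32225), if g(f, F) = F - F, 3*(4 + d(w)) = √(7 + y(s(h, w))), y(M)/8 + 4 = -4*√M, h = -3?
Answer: 381672899/32225 ≈ 11844.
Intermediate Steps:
y(M) = -32 - 32*√M (y(M) = -32 + 8*(-4*√M) = -32 - 32*√M)
d(w) = -4 + √(-25 - 32*√5)/3 (d(w) = -4 + √(7 + (-32 - 32*√5))/3 = -4 + √(-25 - 32*√5)/3)
g(f, F) = 0
11844 + 1/(g(d(-8), -129) - 32225) = 11844 + 1/(0 - 32225) = 11844 + 1/(-32225) = 11844 - 1/32225 = 381672899/32225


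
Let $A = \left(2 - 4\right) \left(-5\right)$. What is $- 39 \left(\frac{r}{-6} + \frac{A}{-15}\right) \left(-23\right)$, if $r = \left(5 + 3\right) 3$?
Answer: $-4186$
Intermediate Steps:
$r = 24$ ($r = 8 \cdot 3 = 24$)
$A = 10$ ($A = \left(-2\right) \left(-5\right) = 10$)
$- 39 \left(\frac{r}{-6} + \frac{A}{-15}\right) \left(-23\right) = - 39 \left(\frac{24}{-6} + \frac{10}{-15}\right) \left(-23\right) = - 39 \left(24 \left(- \frac{1}{6}\right) + 10 \left(- \frac{1}{15}\right)\right) \left(-23\right) = - 39 \left(-4 - \frac{2}{3}\right) \left(-23\right) = \left(-39\right) \left(- \frac{14}{3}\right) \left(-23\right) = 182 \left(-23\right) = -4186$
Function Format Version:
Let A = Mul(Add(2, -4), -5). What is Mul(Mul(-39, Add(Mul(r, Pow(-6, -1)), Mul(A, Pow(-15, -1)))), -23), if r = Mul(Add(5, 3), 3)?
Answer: -4186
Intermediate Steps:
r = 24 (r = Mul(8, 3) = 24)
A = 10 (A = Mul(-2, -5) = 10)
Mul(Mul(-39, Add(Mul(r, Pow(-6, -1)), Mul(A, Pow(-15, -1)))), -23) = Mul(Mul(-39, Add(Mul(24, Pow(-6, -1)), Mul(10, Pow(-15, -1)))), -23) = Mul(Mul(-39, Add(Mul(24, Rational(-1, 6)), Mul(10, Rational(-1, 15)))), -23) = Mul(Mul(-39, Add(-4, Rational(-2, 3))), -23) = Mul(Mul(-39, Rational(-14, 3)), -23) = Mul(182, -23) = -4186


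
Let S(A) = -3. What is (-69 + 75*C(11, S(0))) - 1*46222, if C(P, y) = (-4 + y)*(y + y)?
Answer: -43141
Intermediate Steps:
C(P, y) = 2*y*(-4 + y) (C(P, y) = (-4 + y)*(2*y) = 2*y*(-4 + y))
(-69 + 75*C(11, S(0))) - 1*46222 = (-69 + 75*(2*(-3)*(-4 - 3))) - 1*46222 = (-69 + 75*(2*(-3)*(-7))) - 46222 = (-69 + 75*42) - 46222 = (-69 + 3150) - 46222 = 3081 - 46222 = -43141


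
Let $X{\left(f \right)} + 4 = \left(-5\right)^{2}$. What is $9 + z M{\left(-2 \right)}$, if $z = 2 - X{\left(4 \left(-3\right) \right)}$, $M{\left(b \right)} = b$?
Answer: $47$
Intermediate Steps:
$X{\left(f \right)} = 21$ ($X{\left(f \right)} = -4 + \left(-5\right)^{2} = -4 + 25 = 21$)
$z = -19$ ($z = 2 - 21 = -19$)
$9 + z M{\left(-2 \right)} = 9 - -38 = 9 + 38 = 47$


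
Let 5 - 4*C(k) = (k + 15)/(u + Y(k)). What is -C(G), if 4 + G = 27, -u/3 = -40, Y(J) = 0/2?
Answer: -281/240 ≈ -1.1708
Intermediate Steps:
Y(J) = 0 (Y(J) = 0*(½) = 0)
u = 120 (u = -3*(-40) = 120)
G = 23 (G = -4 + 27 = 23)
C(k) = 39/32 - k/480 (C(k) = 5/4 - (k + 15)/(4*(120 + 0)) = 5/4 - (15 + k)/(4*120) = 5/4 - (⅛ + k/120)/4 = 5/4 + (-1/32 - k/480) = 39/32 - k/480)
-C(G) = -(39/32 - 1/480*23) = -(39/32 - 23/480) = -1*281/240 = -281/240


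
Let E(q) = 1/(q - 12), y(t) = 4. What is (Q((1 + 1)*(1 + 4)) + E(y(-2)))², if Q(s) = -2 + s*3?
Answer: 49729/64 ≈ 777.02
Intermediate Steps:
Q(s) = -2 + 3*s
E(q) = 1/(-12 + q)
(Q((1 + 1)*(1 + 4)) + E(y(-2)))² = ((-2 + 3*((1 + 1)*(1 + 4))) + 1/(-12 + 4))² = ((-2 + 3*(2*5)) + 1/(-8))² = ((-2 + 3*10) - ⅛)² = ((-2 + 30) - ⅛)² = (28 - ⅛)² = (223/8)² = 49729/64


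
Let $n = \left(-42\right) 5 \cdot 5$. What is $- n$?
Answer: $1050$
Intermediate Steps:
$n = -1050$ ($n = \left(-210\right) 5 = -1050$)
$- n = \left(-1\right) \left(-1050\right) = 1050$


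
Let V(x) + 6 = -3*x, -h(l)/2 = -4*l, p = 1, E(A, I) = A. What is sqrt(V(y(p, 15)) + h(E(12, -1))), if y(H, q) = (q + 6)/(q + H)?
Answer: 9*sqrt(17)/4 ≈ 9.2770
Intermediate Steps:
h(l) = 8*l (h(l) = -(-8)*l = 8*l)
y(H, q) = (6 + q)/(H + q)
V(x) = -6 - 3*x
sqrt(V(y(p, 15)) + h(E(12, -1))) = sqrt((-6 - 3*(6 + 15)/(1 + 15)) + 8*12) = sqrt((-6 - 3*21/16) + 96) = sqrt((-6 - 63/16) + 96) = sqrt(-159/16 + 96) = sqrt(1377/16) = 9*sqrt(17)/4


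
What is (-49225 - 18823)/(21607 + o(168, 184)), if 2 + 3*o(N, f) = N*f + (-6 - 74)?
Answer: -204144/95651 ≈ -2.1343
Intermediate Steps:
o(N, f) = -82/3 + N*f/3 (o(N, f) = -2/3 + (N*f + (-6 - 74))/3 = -2/3 + (N*f - 80)/3 = -2/3 + (-80 + N*f)/3 = -2/3 + (-80/3 + N*f/3) = -82/3 + N*f/3)
(-49225 - 18823)/(21607 + o(168, 184)) = (-49225 - 18823)/(21607 + (-82/3 + (1/3)*168*184)) = -68048/(21607 + (-82/3 + 10304)) = -68048/(21607 + 30830/3) = -68048/95651/3 = -68048*3/95651 = -204144/95651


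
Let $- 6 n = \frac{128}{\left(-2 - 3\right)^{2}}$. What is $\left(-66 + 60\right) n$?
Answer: $\frac{128}{25} \approx 5.12$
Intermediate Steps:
$n = - \frac{64}{75}$ ($n = - \frac{128 \frac{1}{\left(-2 - 3\right)^{2}}}{6} = - \frac{128 \frac{1}{\left(-5\right)^{2}}}{6} = - \frac{128 \cdot \frac{1}{25}}{6} = \left(- \frac{1}{6}\right) \frac{128}{25} = - \frac{64}{75} \approx -0.85333$)
$\left(-66 + 60\right) n = \left(-66 + 60\right) \left(- \frac{64}{75}\right) = \left(-6\right) \left(- \frac{64}{75}\right) = \frac{128}{25}$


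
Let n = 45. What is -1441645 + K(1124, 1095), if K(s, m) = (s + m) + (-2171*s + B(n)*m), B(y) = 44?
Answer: -3831450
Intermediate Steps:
K(s, m) = -2170*s + 45*m (K(s, m) = (s + m) + (-2171*s + 44*m) = (m + s) + (-2171*s + 44*m) = -2170*s + 45*m)
-1441645 + K(1124, 1095) = -1441645 + (-2170*1124 + 45*1095) = -1441645 + (-2439080 + 49275) = -1441645 - 2389805 = -3831450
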